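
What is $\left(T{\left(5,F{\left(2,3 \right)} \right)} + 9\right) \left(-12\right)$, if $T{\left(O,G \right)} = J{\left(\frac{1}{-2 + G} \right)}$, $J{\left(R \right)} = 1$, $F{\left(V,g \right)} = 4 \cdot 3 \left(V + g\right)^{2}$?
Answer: $-120$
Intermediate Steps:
$F{\left(V,g \right)} = 12 \left(V + g\right)^{2}$
$T{\left(O,G \right)} = 1$
$\left(T{\left(5,F{\left(2,3 \right)} \right)} + 9\right) \left(-12\right) = \left(1 + 9\right) \left(-12\right) = 10 \left(-12\right) = -120$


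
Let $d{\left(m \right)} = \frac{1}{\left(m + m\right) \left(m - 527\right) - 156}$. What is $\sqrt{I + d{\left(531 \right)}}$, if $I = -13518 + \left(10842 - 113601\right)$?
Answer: $\frac{i \sqrt{486749009109}}{2046} \approx 340.99 i$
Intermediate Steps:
$d{\left(m \right)} = \frac{1}{-156 + 2 m \left(-527 + m\right)}$ ($d{\left(m \right)} = \frac{1}{2 m \left(-527 + m\right) - 156} = \frac{1}{-156 + 2 m \left(-527 + m\right)}$)
$I = -116277$ ($I = -13518 + \left(10842 - 113601\right) = -13518 - 102759 = -116277$)
$\sqrt{I + d{\left(531 \right)}} = \sqrt{-116277 + \frac{1}{2 \left(-78 + 531^{2} - 279837\right)}} = \sqrt{-116277 + \frac{1}{2 \left(-78 + 281961 - 279837\right)}} = \sqrt{-116277 + \frac{1}{2 \cdot 2046}} = \sqrt{-116277 + \frac{1}{2} \cdot \frac{1}{2046}} = \sqrt{-116277 + \frac{1}{4092}} = \sqrt{- \frac{475805483}{4092}} = \frac{i \sqrt{486749009109}}{2046}$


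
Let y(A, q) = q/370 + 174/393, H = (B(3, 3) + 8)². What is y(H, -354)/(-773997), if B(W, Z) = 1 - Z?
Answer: 12457/18757817295 ≈ 6.6410e-7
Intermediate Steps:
H = 36 (H = ((1 - 1*3) + 8)² = ((1 - 3) + 8)² = (-2 + 8)² = 6² = 36)
y(A, q) = 58/131 + q/370 (y(A, q) = q*(1/370) + 174*(1/393) = q/370 + 58/131 = 58/131 + q/370)
y(H, -354)/(-773997) = (58/131 + (1/370)*(-354))/(-773997) = (58/131 - 177/185)*(-1/773997) = -12457/24235*(-1/773997) = 12457/18757817295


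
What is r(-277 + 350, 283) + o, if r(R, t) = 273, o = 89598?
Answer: 89871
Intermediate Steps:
r(-277 + 350, 283) + o = 273 + 89598 = 89871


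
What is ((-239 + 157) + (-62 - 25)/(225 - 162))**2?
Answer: 3066001/441 ≈ 6952.4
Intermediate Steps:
((-239 + 157) + (-62 - 25)/(225 - 162))**2 = (-82 - 87/63)**2 = (-82 - 87*1/63)**2 = (-82 - 29/21)**2 = (-1751/21)**2 = 3066001/441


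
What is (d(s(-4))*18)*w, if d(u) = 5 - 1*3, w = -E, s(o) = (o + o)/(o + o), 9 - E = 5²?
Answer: 576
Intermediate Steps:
E = -16 (E = 9 - 1*5² = 9 - 1*25 = 9 - 25 = -16)
s(o) = 1 (s(o) = (2*o)/((2*o)) = (2*o)*(1/(2*o)) = 1)
w = 16 (w = -1*(-16) = 16)
d(u) = 2 (d(u) = 5 - 3 = 2)
(d(s(-4))*18)*w = (2*18)*16 = 36*16 = 576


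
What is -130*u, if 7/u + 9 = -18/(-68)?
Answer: 30940/297 ≈ 104.18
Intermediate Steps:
u = -238/297 (u = 7/(-9 - 18/(-68)) = 7/(-9 - 18*(-1/68)) = 7/(-9 + 9/34) = 7/(-297/34) = 7*(-34/297) = -238/297 ≈ -0.80135)
-130*u = -130*(-238/297) = 30940/297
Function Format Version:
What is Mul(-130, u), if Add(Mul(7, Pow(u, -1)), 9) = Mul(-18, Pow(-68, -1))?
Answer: Rational(30940, 297) ≈ 104.18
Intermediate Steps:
u = Rational(-238, 297) (u = Mul(7, Pow(Add(-9, Mul(-18, Pow(-68, -1))), -1)) = Mul(7, Pow(Add(-9, Mul(-18, Rational(-1, 68))), -1)) = Mul(7, Pow(Add(-9, Rational(9, 34)), -1)) = Mul(7, Pow(Rational(-297, 34), -1)) = Mul(7, Rational(-34, 297)) = Rational(-238, 297) ≈ -0.80135)
Mul(-130, u) = Mul(-130, Rational(-238, 297)) = Rational(30940, 297)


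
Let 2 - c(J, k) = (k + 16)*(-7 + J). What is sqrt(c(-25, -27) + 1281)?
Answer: 7*sqrt(19) ≈ 30.512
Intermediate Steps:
c(J, k) = 2 - (-7 + J)*(16 + k) (c(J, k) = 2 - (k + 16)*(-7 + J) = 2 - (16 + k)*(-7 + J) = 2 - (-7 + J)*(16 + k))
sqrt(c(-25, -27) + 1281) = sqrt((114 - 16*(-25) + 7*(-27) - 1*(-25)*(-27)) + 1281) = sqrt((114 + 400 - 189 - 675) + 1281) = sqrt(-350 + 1281) = sqrt(931) = 7*sqrt(19)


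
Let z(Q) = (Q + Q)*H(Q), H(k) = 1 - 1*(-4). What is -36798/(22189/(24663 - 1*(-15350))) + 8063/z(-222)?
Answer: -3268903300187/49259580 ≈ -66361.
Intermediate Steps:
H(k) = 5 (H(k) = 1 + 4 = 5)
z(Q) = 10*Q (z(Q) = (Q + Q)*5 = (2*Q)*5 = 10*Q)
-36798/(22189/(24663 - 1*(-15350))) + 8063/z(-222) = -36798/(22189/(24663 - 1*(-15350))) + 8063/((10*(-222))) = -36798/(22189/(24663 + 15350)) + 8063/(-2220) = -36798/(22189/40013) + 8063*(-1/2220) = -36798/(22189*(1/40013)) - 8063/2220 = -36798/22189/40013 - 8063/2220 = -36798*40013/22189 - 8063/2220 = -1472398374/22189 - 8063/2220 = -3268903300187/49259580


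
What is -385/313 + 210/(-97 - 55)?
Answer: -62125/23788 ≈ -2.6116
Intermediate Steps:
-385/313 + 210/(-97 - 55) = -385*1/313 + 210/(-152) = -385/313 + 210*(-1/152) = -385/313 - 105/76 = -62125/23788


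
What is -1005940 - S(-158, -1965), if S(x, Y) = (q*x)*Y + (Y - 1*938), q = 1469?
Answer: -457083467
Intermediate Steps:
S(x, Y) = -938 + Y + 1469*Y*x (S(x, Y) = (1469*x)*Y + (Y - 1*938) = 1469*Y*x + (Y - 938) = 1469*Y*x + (-938 + Y) = -938 + Y + 1469*Y*x)
-1005940 - S(-158, -1965) = -1005940 - (-938 - 1965 + 1469*(-1965)*(-158)) = -1005940 - (-938 - 1965 + 456080430) = -1005940 - 1*456077527 = -1005940 - 456077527 = -457083467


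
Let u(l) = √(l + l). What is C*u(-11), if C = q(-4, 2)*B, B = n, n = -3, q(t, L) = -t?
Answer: -12*I*√22 ≈ -56.285*I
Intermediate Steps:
B = -3
u(l) = √2*√l (u(l) = √(2*l) = √2*√l)
C = -12 (C = -1*(-4)*(-3) = 4*(-3) = -12)
C*u(-11) = -12*√2*√(-11) = -12*√2*I*√11 = -12*I*√22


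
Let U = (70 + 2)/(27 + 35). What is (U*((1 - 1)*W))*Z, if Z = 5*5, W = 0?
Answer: 0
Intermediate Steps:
U = 36/31 (U = 72/62 = 72*(1/62) = 36/31 ≈ 1.1613)
Z = 25
(U*((1 - 1)*W))*Z = (36*((1 - 1)*0)/31)*25 = (36*(0*0)/31)*25 = ((36/31)*0)*25 = 0*25 = 0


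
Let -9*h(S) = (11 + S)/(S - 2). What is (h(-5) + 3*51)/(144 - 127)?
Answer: 3215/357 ≈ 9.0056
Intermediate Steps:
h(S) = -(11 + S)/(9*(-2 + S)) (h(S) = -(11 + S)/(9*(S - 2)) = -(11 + S)/(9*(-2 + S)))
(h(-5) + 3*51)/(144 - 127) = ((-11 - 1*(-5))/(9*(-2 - 5)) + 3*51)/(144 - 127) = ((⅑)*(-11 + 5)/(-7) + 153)/17 = ((⅑)*(-⅐)*(-6) + 153)*(1/17) = (2/21 + 153)*(1/17) = (3215/21)*(1/17) = 3215/357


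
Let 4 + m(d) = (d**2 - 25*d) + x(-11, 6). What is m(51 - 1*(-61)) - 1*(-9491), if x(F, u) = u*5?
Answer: 19261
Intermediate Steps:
x(F, u) = 5*u
m(d) = 26 + d**2 - 25*d (m(d) = -4 + ((d**2 - 25*d) + 5*6) = -4 + ((d**2 - 25*d) + 30) = -4 + (30 + d**2 - 25*d) = 26 + d**2 - 25*d)
m(51 - 1*(-61)) - 1*(-9491) = (26 + (51 - 1*(-61))**2 - 25*(51 - 1*(-61))) - 1*(-9491) = (26 + (51 + 61)**2 - 25*(51 + 61)) + 9491 = (26 + 112**2 - 25*112) + 9491 = (26 + 12544 - 2800) + 9491 = 9770 + 9491 = 19261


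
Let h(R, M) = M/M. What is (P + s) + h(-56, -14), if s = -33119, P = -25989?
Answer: -59107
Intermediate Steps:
h(R, M) = 1
(P + s) + h(-56, -14) = (-25989 - 33119) + 1 = -59108 + 1 = -59107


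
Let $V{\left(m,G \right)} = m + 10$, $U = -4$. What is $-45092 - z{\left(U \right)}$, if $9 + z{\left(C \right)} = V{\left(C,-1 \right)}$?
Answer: $-45089$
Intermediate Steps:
$V{\left(m,G \right)} = 10 + m$
$z{\left(C \right)} = 1 + C$ ($z{\left(C \right)} = -9 + \left(10 + C\right) = 1 + C$)
$-45092 - z{\left(U \right)} = -45092 - \left(1 - 4\right) = -45092 - -3 = -45092 + 3 = -45089$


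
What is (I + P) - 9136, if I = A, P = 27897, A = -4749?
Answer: 14012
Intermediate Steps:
I = -4749
(I + P) - 9136 = (-4749 + 27897) - 9136 = 23148 - 9136 = 14012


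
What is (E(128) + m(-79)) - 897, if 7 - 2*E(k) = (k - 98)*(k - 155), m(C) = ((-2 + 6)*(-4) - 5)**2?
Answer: -95/2 ≈ -47.500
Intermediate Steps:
m(C) = 441 (m(C) = (4*(-4) - 5)**2 = (-16 - 5)**2 = (-21)**2 = 441)
E(k) = 7/2 - (-155 + k)*(-98 + k)/2 (E(k) = 7/2 - (k - 98)*(k - 155)/2 = 7/2 - (-98 + k)*(-155 + k)/2 = 7/2 - (-155 + k)*(-98 + k)/2)
(E(128) + m(-79)) - 897 = ((-15183/2 - 1/2*128**2 + (253/2)*128) + 441) - 897 = ((-15183/2 - 1/2*16384 + 16192) + 441) - 897 = ((-15183/2 - 8192 + 16192) + 441) - 897 = (817/2 + 441) - 897 = 1699/2 - 897 = -95/2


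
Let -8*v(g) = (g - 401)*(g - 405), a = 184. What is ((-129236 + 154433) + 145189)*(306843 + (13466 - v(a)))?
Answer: 222390277797/4 ≈ 5.5598e+10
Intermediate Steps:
v(g) = -(-405 + g)*(-401 + g)/8 (v(g) = -(g - 401)*(g - 405)/8 = -(-401 + g)*(-405 + g)/8 = -(-405 + g)*(-401 + g)/8)
((-129236 + 154433) + 145189)*(306843 + (13466 - v(a))) = ((-129236 + 154433) + 145189)*(306843 + (13466 - (-162405/8 - ⅛*184² + (403/4)*184))) = (25197 + 145189)*(306843 + (13466 - (-162405/8 - ⅛*33856 + 18538))) = 170386*(306843 + (13466 - (-162405/8 - 4232 + 18538))) = 170386*(306843 + (13466 - 1*(-47957/8))) = 170386*(306843 + (13466 + 47957/8)) = 170386*(306843 + 155685/8) = 170386*(2610429/8) = 222390277797/4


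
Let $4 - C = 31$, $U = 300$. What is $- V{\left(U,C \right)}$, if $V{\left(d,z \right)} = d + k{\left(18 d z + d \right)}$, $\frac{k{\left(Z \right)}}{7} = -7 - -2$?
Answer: $-265$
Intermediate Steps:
$C = -27$ ($C = 4 - 31 = -27$)
$k{\left(Z \right)} = -35$ ($k{\left(Z \right)} = 7 \left(-7 - -2\right) = 7 \left(-7 + 2\right) = 7 \left(-5\right) = -35$)
$V{\left(d,z \right)} = -35 + d$ ($V{\left(d,z \right)} = d - 35 = -35 + d$)
$- V{\left(U,C \right)} = - (-35 + 300) = \left(-1\right) 265 = -265$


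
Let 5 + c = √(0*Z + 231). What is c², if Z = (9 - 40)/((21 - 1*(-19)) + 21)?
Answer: (5 - √231)² ≈ 104.01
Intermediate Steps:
Z = -31/61 (Z = -31/((21 + 19) + 21) = -31/(40 + 21) = -31/61 ≈ -0.50820)
c = -5 + √231 (c = -5 + √(0*(-31/61) + 231) = -5 + √(0 + 231) = -5 + √231 ≈ 10.199)
c² = (-5 + √231)²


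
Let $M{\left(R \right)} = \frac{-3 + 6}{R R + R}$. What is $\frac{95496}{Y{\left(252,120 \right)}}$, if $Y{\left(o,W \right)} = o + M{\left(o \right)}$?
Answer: $\frac{2029480992}{5355505} \approx 378.95$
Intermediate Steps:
$M{\left(R \right)} = \frac{3}{R + R^{2}}$ ($M{\left(R \right)} = \frac{3}{R^{2} + R} = \frac{3}{R + R^{2}}$)
$Y{\left(o,W \right)} = o + \frac{3}{o \left(1 + o\right)}$
$\frac{95496}{Y{\left(252,120 \right)}} = \frac{95496}{252 + \frac{3}{252 \left(1 + 252\right)}} = \frac{95496}{252 + 3 \cdot \frac{1}{252} \cdot \frac{1}{253}} = \frac{95496}{252 + \frac{1}{21252}} = \frac{95496}{\frac{5355505}{21252}} = 95496 \cdot \frac{21252}{5355505} = \frac{2029480992}{5355505}$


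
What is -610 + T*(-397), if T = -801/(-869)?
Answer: -848087/869 ≈ -975.93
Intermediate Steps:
T = 801/869 (T = -801*(-1/869) = 801/869 ≈ 0.92175)
-610 + T*(-397) = -610 + (801/869)*(-397) = -610 - 317997/869 = -848087/869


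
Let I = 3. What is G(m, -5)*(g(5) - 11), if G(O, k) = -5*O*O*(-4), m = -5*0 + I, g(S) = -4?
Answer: -2700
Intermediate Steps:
m = 3 (m = -5*0 + 3 = 0 + 3 = 3)
G(O, k) = 20*O² (G(O, k) = -5*O²*(-4) = -(-20)*O² = 20*O²)
G(m, -5)*(g(5) - 11) = (20*3²)*(-4 - 11) = (20*9)*(-15) = 180*(-15) = -2700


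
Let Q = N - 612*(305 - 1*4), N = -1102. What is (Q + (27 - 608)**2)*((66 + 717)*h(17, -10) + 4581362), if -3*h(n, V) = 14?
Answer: 696942309876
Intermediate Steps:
h(n, V) = -14/3 (h(n, V) = -1/3*14 = -14/3)
Q = -185314 (Q = -1102 - 612*(305 - 1*4) = -1102 - 612*(305 - 4) = -1102 - 612*301 = -1102 - 184212 = -185314)
(Q + (27 - 608)**2)*((66 + 717)*h(17, -10) + 4581362) = (-185314 + (27 - 608)**2)*((66 + 717)*(-14/3) + 4581362) = (-185314 + (-581)**2)*(783*(-14/3) + 4581362) = (-185314 + 337561)*(-3654 + 4581362) = 152247*4577708 = 696942309876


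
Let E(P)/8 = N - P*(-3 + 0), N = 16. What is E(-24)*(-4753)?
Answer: 2129344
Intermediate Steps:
E(P) = 128 + 24*P (E(P) = 8*(16 - P*(-3 + 0)) = 8*(16 - P*(-3)) = 8*(16 - (-3)*P) = 8*(16 + 3*P) = 128 + 24*P)
E(-24)*(-4753) = (128 + 24*(-24))*(-4753) = (128 - 576)*(-4753) = -448*(-4753) = 2129344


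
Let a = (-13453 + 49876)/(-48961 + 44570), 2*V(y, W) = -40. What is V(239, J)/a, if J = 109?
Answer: 87820/36423 ≈ 2.4111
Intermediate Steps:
V(y, W) = -20 (V(y, W) = (½)*(-40) = -20)
a = -36423/4391 (a = 36423/(-4391) = 36423*(-1/4391) = -36423/4391 ≈ -8.2949)
V(239, J)/a = -20/(-36423/4391) = -20*(-4391/36423) = 87820/36423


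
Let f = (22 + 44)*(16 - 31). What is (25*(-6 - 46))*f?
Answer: 1287000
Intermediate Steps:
f = -990 (f = 66*(-15) = -990)
(25*(-6 - 46))*f = (25*(-6 - 46))*(-990) = (25*(-52))*(-990) = -1300*(-990) = 1287000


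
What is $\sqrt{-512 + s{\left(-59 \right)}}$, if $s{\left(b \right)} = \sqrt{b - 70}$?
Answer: $\sqrt{-512 + i \sqrt{129}} \approx 0.251 + 22.629 i$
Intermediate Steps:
$s{\left(b \right)} = \sqrt{-70 + b}$
$\sqrt{-512 + s{\left(-59 \right)}} = \sqrt{-512 + \sqrt{-70 - 59}} = \sqrt{-512 + \sqrt{-129}} = \sqrt{-512 + i \sqrt{129}}$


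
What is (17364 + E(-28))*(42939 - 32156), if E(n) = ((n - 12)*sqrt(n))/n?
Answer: 187236012 + 215660*I*sqrt(7)/7 ≈ 1.8724e+8 + 81512.0*I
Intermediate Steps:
E(n) = (-12 + n)/sqrt(n) (E(n) = ((-12 + n)*sqrt(n))/n = (sqrt(n)*(-12 + n))/n = (-12 + n)/sqrt(n))
(17364 + E(-28))*(42939 - 32156) = (17364 + (-12 - 28)/sqrt(-28))*(42939 - 32156) = (17364 - I*sqrt(7)/14*(-40))*10783 = (17364 + 20*I*sqrt(7)/7)*10783 = 187236012 + 215660*I*sqrt(7)/7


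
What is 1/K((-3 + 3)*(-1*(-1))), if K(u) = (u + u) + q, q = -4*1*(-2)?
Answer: 1/8 ≈ 0.12500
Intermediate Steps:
q = 8 (q = -4*(-2) = 8)
K(u) = 8 + 2*u (K(u) = (u + u) + 8 = 2*u + 8 = 8 + 2*u)
1/K((-3 + 3)*(-1*(-1))) = 1/(8 + 2*((-3 + 3)*(-1*(-1)))) = 1/(8 + 2*(0*1)) = 1/(8 + 2*0) = 1/(8 + 0) = 1/8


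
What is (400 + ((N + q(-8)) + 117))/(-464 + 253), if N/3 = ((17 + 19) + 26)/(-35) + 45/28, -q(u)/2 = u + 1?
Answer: -74271/29540 ≈ -2.5143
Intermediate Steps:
q(u) = -2 - 2*u (q(u) = -2*(u + 1) = -2*(1 + u) = -2 - 2*u)
N = -69/140 (N = 3*(((17 + 19) + 26)/(-35) + 45/28) = 3*((36 + 26)*(-1/35) + 45*(1/28)) = 3*(62*(-1/35) + 45/28) = 3*(-62/35 + 45/28) = 3*(-23/140) = -69/140 ≈ -0.49286)
(400 + ((N + q(-8)) + 117))/(-464 + 253) = (400 + ((-69/140 + (-2 - 2*(-8))) + 117))/(-464 + 253) = (400 + ((-69/140 + (-2 + 16)) + 117))/(-211) = (400 + ((-69/140 + 14) + 117))*(-1/211) = (400 + (1891/140 + 117))*(-1/211) = (400 + 18271/140)*(-1/211) = (74271/140)*(-1/211) = -74271/29540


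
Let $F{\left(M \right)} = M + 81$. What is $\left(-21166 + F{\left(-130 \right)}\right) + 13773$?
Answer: $-7442$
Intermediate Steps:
$F{\left(M \right)} = 81 + M$
$\left(-21166 + F{\left(-130 \right)}\right) + 13773 = \left(-21166 + \left(81 - 130\right)\right) + 13773 = \left(-21166 - 49\right) + 13773 = -21215 + 13773 = -7442$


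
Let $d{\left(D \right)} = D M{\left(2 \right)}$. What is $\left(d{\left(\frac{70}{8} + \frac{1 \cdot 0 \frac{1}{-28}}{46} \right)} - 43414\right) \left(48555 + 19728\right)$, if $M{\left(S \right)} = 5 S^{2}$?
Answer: $-2952488637$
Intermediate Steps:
$d{\left(D \right)} = 20 D$ ($d{\left(D \right)} = D 5 \cdot 2^{2} = D 5 \cdot 4 = D 20 = 20 D$)
$\left(d{\left(\frac{70}{8} + \frac{1 \cdot 0 \frac{1}{-28}}{46} \right)} - 43414\right) \left(48555 + 19728\right) = \left(20 \left(\frac{70}{8} + \frac{1 \cdot 0 \frac{1}{-28}}{46}\right) - 43414\right) \left(48555 + 19728\right) = \left(20 \left(70 \cdot \frac{1}{8} + 0 \left(- \frac{1}{28}\right) \frac{1}{46}\right) - 43414\right) 68283 = \left(20 \left(\frac{35}{4} + 0 \cdot \frac{1}{46}\right) - 43414\right) 68283 = \left(20 \left(\frac{35}{4} + 0\right) - 43414\right) 68283 = \left(20 \cdot \frac{35}{4} - 43414\right) 68283 = \left(175 - 43414\right) 68283 = \left(-43239\right) 68283 = -2952488637$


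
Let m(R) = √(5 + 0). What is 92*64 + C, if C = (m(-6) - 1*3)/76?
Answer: 447485/76 + √5/76 ≈ 5888.0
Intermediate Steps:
m(R) = √5
C = -3/76 + √5/76 (C = (√5 - 1*3)/76 = (√5 - 3)*(1/76) = (-3 + √5)*(1/76) = -3/76 + √5/76 ≈ -0.010052)
92*64 + C = 92*64 + (-3/76 + √5/76) = 5888 + (-3/76 + √5/76) = 447485/76 + √5/76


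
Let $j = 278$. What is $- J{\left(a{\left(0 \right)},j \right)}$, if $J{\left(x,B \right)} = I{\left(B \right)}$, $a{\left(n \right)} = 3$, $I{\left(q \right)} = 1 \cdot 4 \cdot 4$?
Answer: $-16$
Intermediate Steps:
$I{\left(q \right)} = 16$ ($I{\left(q \right)} = 4 \cdot 4 = 16$)
$J{\left(x,B \right)} = 16$
$- J{\left(a{\left(0 \right)},j \right)} = \left(-1\right) 16 = -16$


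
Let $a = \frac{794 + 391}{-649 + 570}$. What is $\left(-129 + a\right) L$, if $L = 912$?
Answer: $-131328$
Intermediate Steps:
$a = -15$ ($a = \frac{1185}{-79} = 1185 \left(- \frac{1}{79}\right) = -15$)
$\left(-129 + a\right) L = \left(-129 - 15\right) 912 = \left(-144\right) 912 = -131328$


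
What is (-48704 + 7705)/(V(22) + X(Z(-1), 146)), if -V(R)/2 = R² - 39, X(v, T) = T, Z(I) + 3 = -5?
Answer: 40999/744 ≈ 55.106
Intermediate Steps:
Z(I) = -8 (Z(I) = -3 - 5 = -8)
V(R) = 78 - 2*R² (V(R) = -2*(R² - 39) = -2*(-39 + R²) = 78 - 2*R²)
(-48704 + 7705)/(V(22) + X(Z(-1), 146)) = (-48704 + 7705)/((78 - 2*22²) + 146) = -40999/((78 - 2*484) + 146) = -40999/((78 - 968) + 146) = -40999/(-890 + 146) = -40999/(-744) = -40999*(-1/744) = 40999/744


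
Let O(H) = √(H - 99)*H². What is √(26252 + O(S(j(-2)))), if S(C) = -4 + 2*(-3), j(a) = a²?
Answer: 2*√(6563 + 25*I*√109) ≈ 162.06 + 3.2212*I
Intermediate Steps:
S(C) = -10 (S(C) = -4 - 6 = -10)
O(H) = H²*√(-99 + H) (O(H) = √(-99 + H)*H² = H²*√(-99 + H))
√(26252 + O(S(j(-2)))) = √(26252 + (-10)²*√(-99 - 10)) = √(26252 + 100*√(-109)) = √(26252 + 100*(I*√109)) = √(26252 + 100*I*√109)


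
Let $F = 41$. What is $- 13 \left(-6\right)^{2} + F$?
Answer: $-427$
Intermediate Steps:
$- 13 \left(-6\right)^{2} + F = - 13 \left(-6\right)^{2} + 41 = \left(-13\right) 36 + 41 = -468 + 41 = -427$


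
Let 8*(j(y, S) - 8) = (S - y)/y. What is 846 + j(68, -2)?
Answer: 232253/272 ≈ 853.87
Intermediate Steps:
j(y, S) = 8 + (S - y)/(8*y) (j(y, S) = 8 + ((S - y)/y)/8 = 8 + (S - y)/(8*y))
846 + j(68, -2) = 846 + (1/8)*(-2 + 63*68)/68 = 846 + (1/8)*(1/68)*(-2 + 4284) = 846 + (1/8)*(1/68)*4282 = 846 + 2141/272 = 232253/272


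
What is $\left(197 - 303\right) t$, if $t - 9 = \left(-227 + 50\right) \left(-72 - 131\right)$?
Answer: $-3809640$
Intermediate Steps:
$t = 35940$ ($t = 9 + \left(-227 + 50\right) \left(-72 - 131\right) = 9 - -35931 = 9 + 35931 = 35940$)
$\left(197 - 303\right) t = \left(197 - 303\right) 35940 = \left(-106\right) 35940 = -3809640$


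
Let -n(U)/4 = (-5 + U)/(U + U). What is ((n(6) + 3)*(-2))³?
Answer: -4096/27 ≈ -151.70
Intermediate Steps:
n(U) = -2*(-5 + U)/U (n(U) = -4*(-5 + U)/(U + U) = -4*(-5 + U)/(2*U) = -4*(-5 + U)*1/(2*U) = -2*(-5 + U)/U)
((n(6) + 3)*(-2))³ = (((-2 + 10/6) + 3)*(-2))³ = (((-2 + 10*(⅙)) + 3)*(-2))³ = (((-2 + 5/3) + 3)*(-2))³ = ((-⅓ + 3)*(-2))³ = ((8/3)*(-2))³ = (-16/3)³ = -4096/27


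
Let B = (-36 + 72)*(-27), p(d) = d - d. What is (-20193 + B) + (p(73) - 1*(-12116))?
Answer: -9049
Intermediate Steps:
p(d) = 0
B = -972 (B = 36*(-27) = -972)
(-20193 + B) + (p(73) - 1*(-12116)) = (-20193 - 972) + (0 - 1*(-12116)) = -21165 + (0 + 12116) = -21165 + 12116 = -9049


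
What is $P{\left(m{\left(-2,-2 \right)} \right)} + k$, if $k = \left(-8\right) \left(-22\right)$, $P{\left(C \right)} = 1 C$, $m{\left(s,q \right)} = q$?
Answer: $174$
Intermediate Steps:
$P{\left(C \right)} = C$
$k = 176$
$P{\left(m{\left(-2,-2 \right)} \right)} + k = -2 + 176 = 174$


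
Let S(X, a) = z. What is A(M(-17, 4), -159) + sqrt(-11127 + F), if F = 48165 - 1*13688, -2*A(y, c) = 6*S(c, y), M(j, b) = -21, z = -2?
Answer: 6 + 5*sqrt(934) ≈ 158.81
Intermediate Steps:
S(X, a) = -2
A(y, c) = 6 (A(y, c) = -3*(-2) = -1/2*(-12) = 6)
F = 34477 (F = 48165 - 13688 = 34477)
A(M(-17, 4), -159) + sqrt(-11127 + F) = 6 + sqrt(-11127 + 34477) = 6 + sqrt(23350) = 6 + 5*sqrt(934)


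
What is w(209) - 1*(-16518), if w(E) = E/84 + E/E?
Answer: 1387805/84 ≈ 16522.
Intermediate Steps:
w(E) = 1 + E/84 (w(E) = E*(1/84) + 1 = E/84 + 1 = 1 + E/84)
w(209) - 1*(-16518) = (1 + (1/84)*209) - 1*(-16518) = (1 + 209/84) + 16518 = 293/84 + 16518 = 1387805/84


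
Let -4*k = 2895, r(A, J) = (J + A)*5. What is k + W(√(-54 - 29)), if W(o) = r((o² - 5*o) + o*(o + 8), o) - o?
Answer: -6215/4 + 19*I*√83 ≈ -1553.8 + 173.1*I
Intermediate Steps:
r(A, J) = 5*A + 5*J (r(A, J) = (A + J)*5 = 5*A + 5*J)
W(o) = -21*o + 5*o² + 5*o*(8 + o) (W(o) = (5*((o² - 5*o) + o*(o + 8)) + 5*o) - o = (5*((o² - 5*o) + o*(8 + o)) + 5*o) - o = (5*(o² - 5*o + o*(8 + o)) + 5*o) - o = ((-25*o + 5*o² + 5*o*(8 + o)) + 5*o) - o = (-20*o + 5*o² + 5*o*(8 + o)) - o = -21*o + 5*o² + 5*o*(8 + o))
k = -2895/4 (k = -¼*2895 = -2895/4 ≈ -723.75)
k + W(√(-54 - 29)) = -2895/4 + √(-54 - 29)*(19 + 10*√(-54 - 29)) = -2895/4 + √(-83)*(19 + 10*√(-83)) = -2895/4 + (I*√83)*(19 + 10*(I*√83)) = -2895/4 + (I*√83)*(19 + 10*I*√83) = -2895/4 + I*√83*(19 + 10*I*√83)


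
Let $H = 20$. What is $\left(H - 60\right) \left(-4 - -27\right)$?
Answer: $-920$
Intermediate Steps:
$\left(H - 60\right) \left(-4 - -27\right) = \left(20 - 60\right) \left(-4 - -27\right) = \left(20 - 60\right) \left(-4 + 27\right) = \left(-40\right) 23 = -920$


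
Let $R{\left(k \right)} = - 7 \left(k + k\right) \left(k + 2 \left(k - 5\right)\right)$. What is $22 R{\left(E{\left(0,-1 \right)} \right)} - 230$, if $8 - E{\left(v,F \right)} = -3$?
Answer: $-78154$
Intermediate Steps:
$E{\left(v,F \right)} = 11$ ($E{\left(v,F \right)} = 8 - -3 = 8 + 3 = 11$)
$R{\left(k \right)} = - 14 k \left(-10 + 3 k\right)$ ($R{\left(k \right)} = - 7 \cdot 2 k \left(k + 2 \left(-5 + k\right)\right) = - 7 \cdot 2 k \left(k + \left(-10 + 2 k\right)\right) = - 7 \cdot 2 k \left(-10 + 3 k\right) = - 14 k \left(-10 + 3 k\right)$)
$22 R{\left(E{\left(0,-1 \right)} \right)} - 230 = 22 \cdot 14 \cdot 11 \left(10 - 33\right) - 230 = 22 \cdot 14 \cdot 11 \left(-23\right) - 230 = 22 \left(-3542\right) - 230 = -77924 - 230 = -78154$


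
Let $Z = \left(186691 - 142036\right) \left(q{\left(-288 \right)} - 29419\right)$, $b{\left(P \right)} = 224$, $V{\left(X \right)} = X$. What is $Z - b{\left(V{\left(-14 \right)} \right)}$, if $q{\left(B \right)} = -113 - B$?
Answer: $-1305891044$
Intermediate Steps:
$Z = -1305890820$ ($Z = \left(186691 - 142036\right) \left(\left(-113 - -288\right) - 29419\right) = 44655 \left(\left(-113 + 288\right) - 29419\right) = 44655 \left(175 - 29419\right) = 44655 \left(-29244\right) = -1305890820$)
$Z - b{\left(V{\left(-14 \right)} \right)} = -1305890820 - 224 = -1305891044$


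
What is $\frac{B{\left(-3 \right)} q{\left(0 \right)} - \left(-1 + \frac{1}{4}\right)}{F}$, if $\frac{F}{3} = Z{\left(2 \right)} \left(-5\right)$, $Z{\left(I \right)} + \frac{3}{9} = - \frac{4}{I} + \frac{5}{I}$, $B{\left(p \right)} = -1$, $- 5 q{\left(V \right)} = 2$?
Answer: $- \frac{23}{50} \approx -0.46$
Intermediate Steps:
$q{\left(V \right)} = - \frac{2}{5}$ ($q{\left(V \right)} = \left(- \frac{1}{5}\right) 2 = - \frac{2}{5}$)
$Z{\left(I \right)} = - \frac{1}{3} + \frac{1}{I}$ ($Z{\left(I \right)} = - \frac{1}{3} + \left(- \frac{4}{I} + \frac{5}{I}\right) = - \frac{1}{3} + \frac{1}{I}$)
$F = - \frac{5}{2}$ ($F = 3 \frac{3 - 2}{3 \cdot 2} \left(-5\right) = 3 \cdot \frac{1}{3} \cdot \frac{1}{2} \left(3 - 2\right) \left(-5\right) = 3 \cdot \frac{1}{3} \cdot \frac{1}{2} \cdot 1 \left(-5\right) = 3 \cdot \frac{1}{6} \left(-5\right) = 3 \left(- \frac{5}{6}\right) = - \frac{5}{2} \approx -2.5$)
$\frac{B{\left(-3 \right)} q{\left(0 \right)} - \left(-1 + \frac{1}{4}\right)}{F} = \frac{\left(-1\right) \left(- \frac{2}{5}\right) - \left(-1 + \frac{1}{4}\right)}{- \frac{5}{2}} = \left(\frac{2}{5} - - \frac{3}{4}\right) \left(- \frac{2}{5}\right) = \left(\frac{2}{5} + \left(- \frac{1}{4} + 1\right)\right) \left(- \frac{2}{5}\right) = \left(\frac{2}{5} + \frac{3}{4}\right) \left(- \frac{2}{5}\right) = \frac{23}{20} \left(- \frac{2}{5}\right) = - \frac{23}{50}$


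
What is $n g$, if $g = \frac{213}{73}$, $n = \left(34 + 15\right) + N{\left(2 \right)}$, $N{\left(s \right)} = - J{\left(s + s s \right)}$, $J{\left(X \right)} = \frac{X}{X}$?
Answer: $\frac{10224}{73} \approx 140.05$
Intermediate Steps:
$J{\left(X \right)} = 1$
$N{\left(s \right)} = -1$ ($N{\left(s \right)} = \left(-1\right) 1 = -1$)
$n = 48$ ($n = \left(34 + 15\right) - 1 = 49 - 1 = 48$)
$g = \frac{213}{73}$ ($g = 213 \cdot \frac{1}{73} = \frac{213}{73} \approx 2.9178$)
$n g = 48 \cdot \frac{213}{73} = \frac{10224}{73}$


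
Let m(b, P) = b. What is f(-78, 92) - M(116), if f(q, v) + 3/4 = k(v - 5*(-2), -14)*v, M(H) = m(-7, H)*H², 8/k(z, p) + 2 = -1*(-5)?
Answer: 1133239/12 ≈ 94437.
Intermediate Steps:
k(z, p) = 8/3 (k(z, p) = 8/(-2 - 1*(-5)) = 8/(-2 + 5) = 8/3)
M(H) = -7*H²
f(q, v) = -¾ + 8*v/3
f(-78, 92) - M(116) = (-¾ + (8/3)*92) - (-7)*116² = (-¾ + 736/3) - (-7)*13456 = 2935/12 - 1*(-94192) = 2935/12 + 94192 = 1133239/12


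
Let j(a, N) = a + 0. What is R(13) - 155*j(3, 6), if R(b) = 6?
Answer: -459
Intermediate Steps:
j(a, N) = a
R(13) - 155*j(3, 6) = 6 - 155*3 = 6 - 465 = -459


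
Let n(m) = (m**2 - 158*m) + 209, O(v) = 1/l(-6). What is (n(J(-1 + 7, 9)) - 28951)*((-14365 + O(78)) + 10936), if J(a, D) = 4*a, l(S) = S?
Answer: 328767925/3 ≈ 1.0959e+8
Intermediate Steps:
O(v) = -1/6 (O(v) = 1/(-6) = -1/6)
n(m) = 209 + m**2 - 158*m
(n(J(-1 + 7, 9)) - 28951)*((-14365 + O(78)) + 10936) = ((209 + (4*(-1 + 7))**2 - 632*(-1 + 7)) - 28951)*((-14365 - 1/6) + 10936) = ((209 + (4*6)**2 - 632*6) - 28951)*(-86191/6 + 10936) = ((209 + 24**2 - 158*24) - 28951)*(-20575/6) = ((209 + 576 - 3792) - 28951)*(-20575/6) = (-3007 - 28951)*(-20575/6) = -31958*(-20575/6) = 328767925/3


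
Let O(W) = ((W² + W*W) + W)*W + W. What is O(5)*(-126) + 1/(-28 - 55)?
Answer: -2928241/83 ≈ -35280.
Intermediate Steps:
O(W) = W + W*(W + 2*W²) (O(W) = ((W² + W²) + W)*W + W = (2*W² + W)*W + W = (W + 2*W²)*W + W = W*(W + 2*W²) + W = W + W*(W + 2*W²))
O(5)*(-126) + 1/(-28 - 55) = (5*(1 + 5 + 2*5²))*(-126) + 1/(-28 - 55) = (5*(1 + 5 + 2*25))*(-126) + 1/(-83) = (5*(1 + 5 + 50))*(-126) - 1/83 = (5*56)*(-126) - 1/83 = 280*(-126) - 1/83 = -35280 - 1/83 = -2928241/83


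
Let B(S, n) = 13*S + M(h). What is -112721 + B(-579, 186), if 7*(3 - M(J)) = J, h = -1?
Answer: -841714/7 ≈ -1.2024e+5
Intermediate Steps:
M(J) = 3 - J/7
B(S, n) = 22/7 + 13*S (B(S, n) = 13*S + (3 - 1/7*(-1)) = 13*S + (3 + 1/7) = 13*S + 22/7 = 22/7 + 13*S)
-112721 + B(-579, 186) = -112721 + (22/7 + 13*(-579)) = -112721 + (22/7 - 7527) = -112721 - 52667/7 = -841714/7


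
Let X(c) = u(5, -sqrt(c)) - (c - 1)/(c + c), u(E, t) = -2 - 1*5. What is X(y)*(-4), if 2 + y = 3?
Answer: 28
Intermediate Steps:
y = 1 (y = -2 + 3 = 1)
u(E, t) = -7 (u(E, t) = -2 - 5 = -7)
X(c) = -7 - (-1 + c)/(2*c) (X(c) = -7 - (c - 1)/(c + c) = -7 - (-1 + c)/(2*c))
X(y)*(-4) = ((1/2)*(1 - 15*1)/1)*(-4) = ((1/2)*1*(1 - 15))*(-4) = ((1/2)*1*(-14))*(-4) = -7*(-4) = 28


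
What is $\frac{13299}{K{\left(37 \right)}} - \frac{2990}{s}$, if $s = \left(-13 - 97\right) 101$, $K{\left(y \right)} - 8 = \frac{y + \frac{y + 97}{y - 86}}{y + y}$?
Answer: $\frac{17861336909}{11364419} \approx 1571.7$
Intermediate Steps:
$K{\left(y \right)} = 8 + \frac{y + \frac{97 + y}{-86 + y}}{2 y}$ ($K{\left(y \right)} = 8 + \frac{y + \frac{y + 97}{y - 86}}{y + y} = 8 + \frac{y + \frac{97 + y}{-86 + y}}{2 y}$)
$s = -11110$ ($s = \left(-110\right) 101 = -11110$)
$\frac{13299}{K{\left(37 \right)}} - \frac{2990}{s} = \frac{13299}{\frac{1}{2} \cdot \frac{1}{37} \frac{1}{-86 + 37} \left(97 - 54057 + 17 \cdot 37^{2}\right)} - \frac{2990}{-11110} = \frac{13299}{\frac{1}{2} \cdot \frac{1}{37} \frac{1}{-49} \left(97 - 54057 + 17 \cdot 1369\right)} - - \frac{299}{1111} = \frac{13299}{\frac{1}{2} \cdot \frac{1}{37} \left(- \frac{1}{49}\right) \left(97 - 54057 + 23273\right)} + \frac{299}{1111} = \frac{13299}{\frac{1}{2} \cdot \frac{1}{37} \left(- \frac{1}{49}\right) \left(-30687\right)} + \frac{299}{1111} = \frac{13299}{\frac{30687}{3626}} + \frac{299}{1111} = 13299 \cdot \frac{3626}{30687} + \frac{299}{1111} = \frac{16074058}{10229} + \frac{299}{1111} = \frac{17861336909}{11364419}$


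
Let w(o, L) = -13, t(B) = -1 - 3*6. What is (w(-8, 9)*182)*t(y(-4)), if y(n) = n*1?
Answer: 44954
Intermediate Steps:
y(n) = n
t(B) = -19 (t(B) = -1 - 18 = -19)
(w(-8, 9)*182)*t(y(-4)) = -13*182*(-19) = -2366*(-19) = 44954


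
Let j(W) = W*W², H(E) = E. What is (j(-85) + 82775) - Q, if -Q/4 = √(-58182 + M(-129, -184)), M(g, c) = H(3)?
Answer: -531350 + 4*I*√58179 ≈ -5.3135e+5 + 964.81*I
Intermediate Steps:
M(g, c) = 3
j(W) = W³
Q = -4*I*√58179 (Q = -4*√(-58182 + 3) = -4*I*√58179 ≈ -964.81*I)
(j(-85) + 82775) - Q = ((-85)³ + 82775) - (-4)*I*√58179 = (-614125 + 82775) + 4*I*√58179 = -531350 + 4*I*√58179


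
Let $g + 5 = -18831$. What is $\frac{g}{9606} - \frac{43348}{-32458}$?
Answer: $- \frac{48744500}{77947887} \approx -0.62535$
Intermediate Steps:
$g = -18836$ ($g = -5 - 18831 = -18836$)
$\frac{g}{9606} - \frac{43348}{-32458} = - \frac{18836}{9606} - \frac{43348}{-32458} = \left(-18836\right) \frac{1}{9606} - - \frac{21674}{16229} = - \frac{9418}{4803} + \frac{21674}{16229} = - \frac{48744500}{77947887}$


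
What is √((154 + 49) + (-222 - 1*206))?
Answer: 15*I ≈ 15.0*I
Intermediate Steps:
√((154 + 49) + (-222 - 1*206)) = √(203 + (-222 - 206)) = √(203 - 428) = √(-225) = 15*I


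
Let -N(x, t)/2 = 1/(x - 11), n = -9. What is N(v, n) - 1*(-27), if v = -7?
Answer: 244/9 ≈ 27.111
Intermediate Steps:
N(x, t) = -2/(-11 + x) (N(x, t) = -2/(x - 11) = -2/(-11 + x))
N(v, n) - 1*(-27) = -2/(-11 - 7) - 1*(-27) = -2/(-18) + 27 = -2*(-1/18) + 27 = ⅑ + 27 = 244/9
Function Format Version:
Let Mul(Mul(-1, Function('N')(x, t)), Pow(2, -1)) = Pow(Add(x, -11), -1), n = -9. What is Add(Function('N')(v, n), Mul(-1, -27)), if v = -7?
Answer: Rational(244, 9) ≈ 27.111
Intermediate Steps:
Function('N')(x, t) = Mul(-2, Pow(Add(-11, x), -1)) (Function('N')(x, t) = Mul(-2, Pow(Add(x, -11), -1)) = Mul(-2, Pow(Add(-11, x), -1)))
Add(Function('N')(v, n), Mul(-1, -27)) = Add(Mul(-2, Pow(Add(-11, -7), -1)), Mul(-1, -27)) = Add(Mul(-2, Pow(-18, -1)), 27) = Add(Mul(-2, Rational(-1, 18)), 27) = Add(Rational(1, 9), 27) = Rational(244, 9)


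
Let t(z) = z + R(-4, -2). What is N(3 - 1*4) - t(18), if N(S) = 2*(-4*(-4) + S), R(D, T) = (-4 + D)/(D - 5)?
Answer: 100/9 ≈ 11.111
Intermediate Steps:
R(D, T) = (-4 + D)/(-5 + D)
N(S) = 32 + 2*S (N(S) = 2*(16 + S) = 32 + 2*S)
t(z) = 8/9 + z (t(z) = z + (-4 - 4)/(-5 - 4) = z - 8/(-9) = z - ⅑*(-8) = z + 8/9 = 8/9 + z)
N(3 - 1*4) - t(18) = (32 + 2*(3 - 1*4)) - (8/9 + 18) = (32 + 2*(3 - 4)) - 1*170/9 = (32 + 2*(-1)) - 170/9 = (32 - 2) - 170/9 = 30 - 170/9 = 100/9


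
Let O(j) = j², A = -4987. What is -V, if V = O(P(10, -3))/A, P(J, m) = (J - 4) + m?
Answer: 9/4987 ≈ 0.0018047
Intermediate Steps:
P(J, m) = -4 + J + m (P(J, m) = (-4 + J) + m = -4 + J + m)
V = -9/4987 (V = (-4 + 10 - 3)²/(-4987) = 3²*(-1/4987) = 9*(-1/4987) = -9/4987 ≈ -0.0018047)
-V = -1*(-9/4987) = 9/4987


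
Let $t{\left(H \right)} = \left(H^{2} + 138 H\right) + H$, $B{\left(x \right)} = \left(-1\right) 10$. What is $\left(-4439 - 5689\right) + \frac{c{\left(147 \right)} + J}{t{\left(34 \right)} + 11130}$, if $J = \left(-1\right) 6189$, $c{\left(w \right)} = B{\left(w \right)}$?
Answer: $- \frac{172303735}{17012} \approx -10128.0$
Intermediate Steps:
$B{\left(x \right)} = -10$
$t{\left(H \right)} = H^{2} + 139 H$
$c{\left(w \right)} = -10$
$J = -6189$
$\left(-4439 - 5689\right) + \frac{c{\left(147 \right)} + J}{t{\left(34 \right)} + 11130} = \left(-4439 - 5689\right) + \frac{-10 - 6189}{34 \left(139 + 34\right) + 11130} = \left(-4439 - 5689\right) - \frac{6199}{34 \cdot 173 + 11130} = -10128 - \frac{6199}{5882 + 11130} = -10128 - \frac{6199}{17012} = - \frac{172303735}{17012}$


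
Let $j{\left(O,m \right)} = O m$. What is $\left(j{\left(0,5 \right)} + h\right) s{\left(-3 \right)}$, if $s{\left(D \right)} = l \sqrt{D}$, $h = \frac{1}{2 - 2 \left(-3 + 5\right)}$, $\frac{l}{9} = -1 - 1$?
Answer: $9 i \sqrt{3} \approx 15.588 i$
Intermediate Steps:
$l = -18$ ($l = 9 \left(-1 - 1\right) = 9 \left(-2\right) = -18$)
$h = - \frac{1}{2}$ ($h = \frac{1}{2 - 4} = \frac{1}{-2} = - \frac{1}{2} \approx -0.5$)
$s{\left(D \right)} = - 18 \sqrt{D}$
$\left(j{\left(0,5 \right)} + h\right) s{\left(-3 \right)} = \left(0 \cdot 5 - \frac{1}{2}\right) \left(- 18 \sqrt{-3}\right) = \left(0 - \frac{1}{2}\right) \left(- 18 i \sqrt{3}\right) = - \frac{\left(-18\right) i \sqrt{3}}{2} = 9 i \sqrt{3}$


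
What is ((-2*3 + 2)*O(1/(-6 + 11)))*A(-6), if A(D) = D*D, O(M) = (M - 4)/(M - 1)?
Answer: -684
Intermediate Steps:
O(M) = (-4 + M)/(-1 + M)
A(D) = D²
((-2*3 + 2)*O(1/(-6 + 11)))*A(-6) = ((-2*3 + 2)*((-4 + 1/(-6 + 11))/(-1 + 1/(-6 + 11))))*(-6)² = ((-6 + 2)*((-4 + 1/5)/(-1 + 1/5)))*36 = -4*(-4 + ⅕)/(-1 + ⅕)*36 = -4*(-19)/((-⅘)*5)*36 = -(-5)*(-19)/5*36 = -4*19/4*36 = -19*36 = -684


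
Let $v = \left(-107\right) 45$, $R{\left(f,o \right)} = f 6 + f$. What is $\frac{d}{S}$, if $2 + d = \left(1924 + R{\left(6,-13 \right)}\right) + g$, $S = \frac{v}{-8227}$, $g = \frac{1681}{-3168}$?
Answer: $\frac{51174169517}{15253920} \approx 3354.8$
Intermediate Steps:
$g = - \frac{1681}{3168}$ ($g = 1681 \left(- \frac{1}{3168}\right) = - \frac{1681}{3168} \approx -0.53062$)
$R{\left(f,o \right)} = 7 f$ ($R{\left(f,o \right)} = 6 f + f = 7 f$)
$v = -4815$
$S = \frac{4815}{8227}$ ($S = - \frac{4815}{-8227} = \left(-4815\right) \left(- \frac{1}{8227}\right) = \frac{4815}{8227} \approx 0.58527$)
$d = \frac{6220271}{3168}$ ($d = -2 + \left(\left(1924 + 7 \cdot 6\right) - \frac{1681}{3168}\right) = -2 + \left(\left(1924 + 42\right) - \frac{1681}{3168}\right) = -2 + \left(1966 - \frac{1681}{3168}\right) = -2 + \frac{6226607}{3168} = \frac{6220271}{3168} \approx 1963.5$)
$\frac{d}{S} = \frac{6220271}{3168 \cdot \frac{4815}{8227}} = \frac{6220271}{3168} \cdot \frac{8227}{4815} = \frac{51174169517}{15253920}$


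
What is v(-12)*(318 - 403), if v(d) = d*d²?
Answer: 146880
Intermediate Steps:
v(d) = d³
v(-12)*(318 - 403) = (-12)³*(318 - 403) = -1728*(-85) = 146880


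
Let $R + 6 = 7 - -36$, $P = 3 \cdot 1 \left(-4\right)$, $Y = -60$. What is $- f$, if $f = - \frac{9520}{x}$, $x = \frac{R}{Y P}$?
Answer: $\frac{6854400}{37} \approx 1.8525 \cdot 10^{5}$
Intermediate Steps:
$P = -12$ ($P = 3 \left(-4\right) = -12$)
$R = 37$ ($R = -6 + \left(7 - -36\right) = -6 + \left(7 + 36\right) = -6 + 43 = 37$)
$x = \frac{37}{720}$ ($x = \frac{37}{\left(-60\right) \left(-12\right)} = \frac{37}{720} \approx 0.051389$)
$f = - \frac{6854400}{37}$ ($f = - \frac{9520}{\frac{37}{720}} = \left(-9520\right) \frac{720}{37} = - \frac{6854400}{37} \approx -1.8525 \cdot 10^{5}$)
$- f = \left(-1\right) \left(- \frac{6854400}{37}\right) = \frac{6854400}{37}$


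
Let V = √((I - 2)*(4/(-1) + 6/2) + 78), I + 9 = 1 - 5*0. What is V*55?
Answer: 110*√22 ≈ 515.95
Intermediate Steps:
I = -8 (I = -9 + (1 - 5*0) = -9 + (1 + 0) = -9 + 1 = -8)
V = 2*√22 (V = √((-8 - 2)*(4/(-1) + 6/2) + 78) = √(-10*(4*(-1) + 6*(½)) + 78) = √(-10*(-4 + 3) + 78) = √(-10*(-1) + 78) = √(10 + 78) = √88 = 2*√22 ≈ 9.3808)
V*55 = (2*√22)*55 = 110*√22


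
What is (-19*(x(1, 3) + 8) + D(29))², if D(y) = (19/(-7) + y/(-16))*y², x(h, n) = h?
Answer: 198505000521/12544 ≈ 1.5825e+7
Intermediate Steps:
D(y) = y²*(-19/7 - y/16) (D(y) = (19*(-⅐) + y*(-1/16))*y² = (-19/7 - y/16)*y² = y²*(-19/7 - y/16))
(-19*(x(1, 3) + 8) + D(29))² = (-19*(1 + 8) + (1/112)*29²*(-304 - 7*29))² = (-19*9 + (1/112)*841*(-304 - 203))² = (-171 + (1/112)*841*(-507))² = (-171 - 426387/112)² = (-445539/112)² = 198505000521/12544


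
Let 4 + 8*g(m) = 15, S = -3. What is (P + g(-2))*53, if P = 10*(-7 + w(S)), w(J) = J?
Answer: -41817/8 ≈ -5227.1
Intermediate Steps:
g(m) = 11/8 (g(m) = -1/2 + (1/8)*15 = -1/2 + 15/8 = 11/8)
P = -100 (P = 10*(-7 - 3) = 10*(-10) = -100)
(P + g(-2))*53 = (-100 + 11/8)*53 = -789/8*53 = -41817/8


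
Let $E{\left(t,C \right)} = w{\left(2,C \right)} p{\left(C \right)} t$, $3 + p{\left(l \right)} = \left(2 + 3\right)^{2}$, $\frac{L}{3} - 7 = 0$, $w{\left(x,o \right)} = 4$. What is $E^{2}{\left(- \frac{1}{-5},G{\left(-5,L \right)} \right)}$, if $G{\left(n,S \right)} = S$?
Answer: $\frac{7744}{25} \approx 309.76$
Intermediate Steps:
$L = 21$ ($L = 21 + 3 \cdot 0 = 21 + 0 = 21$)
$p{\left(l \right)} = 22$ ($p{\left(l \right)} = -3 + \left(2 + 3\right)^{2} = -3 + 5^{2} = -3 + 25 = 22$)
$E{\left(t,C \right)} = 88 t$ ($E{\left(t,C \right)} = 4 \cdot 22 t = 88 t$)
$E^{2}{\left(- \frac{1}{-5},G{\left(-5,L \right)} \right)} = \left(88 \left(- \frac{1}{-5}\right)\right)^{2} = \left(88 \left(\left(-1\right) \left(- \frac{1}{5}\right)\right)\right)^{2} = \left(88 \cdot \frac{1}{5}\right)^{2} = \left(\frac{88}{5}\right)^{2} = \frac{7744}{25}$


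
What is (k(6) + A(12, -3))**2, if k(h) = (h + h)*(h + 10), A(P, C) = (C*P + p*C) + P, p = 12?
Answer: 17424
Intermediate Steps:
A(P, C) = P + 12*C + C*P (A(P, C) = (C*P + 12*C) + P = (12*C + C*P) + P = P + 12*C + C*P)
k(h) = 2*h*(10 + h) (k(h) = (2*h)*(10 + h) = 2*h*(10 + h))
(k(6) + A(12, -3))**2 = (2*6*(10 + 6) + (12 + 12*(-3) - 3*12))**2 = (2*6*16 + (12 - 36 - 36))**2 = (192 - 60)**2 = 132**2 = 17424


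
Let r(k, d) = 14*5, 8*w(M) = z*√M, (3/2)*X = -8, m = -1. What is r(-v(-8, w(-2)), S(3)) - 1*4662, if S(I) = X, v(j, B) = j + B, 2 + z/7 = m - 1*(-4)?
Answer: -4592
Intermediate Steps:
X = -16/3 (X = (⅔)*(-8) = -16/3 ≈ -5.3333)
z = 7 (z = -14 + 7*(-1 - 1*(-4)) = -14 + 7*(-1 + 4) = -14 + 7*3 = -14 + 21 = 7)
w(M) = 7*√M/8 (w(M) = (7*√M)/8 = 7*√M/8)
v(j, B) = B + j
S(I) = -16/3
r(k, d) = 70
r(-v(-8, w(-2)), S(3)) - 1*4662 = 70 - 1*4662 = 70 - 4662 = -4592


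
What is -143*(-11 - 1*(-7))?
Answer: 572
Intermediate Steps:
-143*(-11 - 1*(-7)) = -143*(-11 + 7) = -143*(-4) = 572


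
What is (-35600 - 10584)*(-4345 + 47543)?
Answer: -1995056432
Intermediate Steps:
(-35600 - 10584)*(-4345 + 47543) = -46184*43198 = -1995056432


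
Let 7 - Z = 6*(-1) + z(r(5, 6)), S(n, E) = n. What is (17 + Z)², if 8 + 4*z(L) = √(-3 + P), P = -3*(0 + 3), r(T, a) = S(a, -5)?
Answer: (64 - I*√3)²/4 ≈ 1023.3 - 55.426*I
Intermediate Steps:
r(T, a) = a
P = -9 (P = -3*3 = -9)
z(L) = -2 + I*√3/2 (z(L) = -2 + √(-3 - 9)/4 = -2 + √(-12)/4 = -2 + (2*I*√3)/4 = -2 + I*√3/2)
Z = 15 - I*√3/2 (Z = 7 - (6*(-1) + (-2 + I*√3/2)) = 7 - (-6 + (-2 + I*√3/2)) = 7 - (-8 + I*√3/2) = 7 + (8 - I*√3/2) = 15 - I*√3/2 ≈ 15.0 - 0.86602*I)
(17 + Z)² = (17 + (15 - I*√3/2))² = (32 - I*√3/2)²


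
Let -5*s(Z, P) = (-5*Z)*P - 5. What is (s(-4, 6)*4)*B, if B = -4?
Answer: 368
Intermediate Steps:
s(Z, P) = 1 + P*Z (s(Z, P) = -((-5*Z)*P - 5)/5 = -(-5*P*Z - 5)/5 = -(-5 - 5*P*Z)/5 = 1 + P*Z)
(s(-4, 6)*4)*B = ((1 + 6*(-4))*4)*(-4) = ((1 - 24)*4)*(-4) = -23*4*(-4) = -92*(-4) = 368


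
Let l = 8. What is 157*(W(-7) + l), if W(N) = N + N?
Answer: -942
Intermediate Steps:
W(N) = 2*N
157*(W(-7) + l) = 157*(2*(-7) + 8) = 157*(-14 + 8) = 157*(-6) = -942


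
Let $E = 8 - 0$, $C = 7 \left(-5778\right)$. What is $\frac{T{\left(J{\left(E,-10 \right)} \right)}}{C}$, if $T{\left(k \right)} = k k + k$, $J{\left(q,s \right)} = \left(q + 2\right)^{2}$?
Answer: $- \frac{5050}{20223} \approx -0.24972$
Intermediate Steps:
$C = -40446$
$E = 8$ ($E = 8 + 0 = 8$)
$J{\left(q,s \right)} = \left(2 + q\right)^{2}$
$T{\left(k \right)} = k + k^{2}$ ($T{\left(k \right)} = k^{2} + k = k + k^{2}$)
$\frac{T{\left(J{\left(E,-10 \right)} \right)}}{C} = \frac{\left(2 + 8\right)^{2} \left(1 + \left(2 + 8\right)^{2}\right)}{-40446} = 10^{2} \left(1 + 10^{2}\right) \left(- \frac{1}{40446}\right) = 100 \left(1 + 100\right) \left(- \frac{1}{40446}\right) = 100 \cdot 101 \left(- \frac{1}{40446}\right) = 10100 \left(- \frac{1}{40446}\right) = - \frac{5050}{20223}$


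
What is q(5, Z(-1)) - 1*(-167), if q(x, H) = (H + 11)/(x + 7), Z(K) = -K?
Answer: 168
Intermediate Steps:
q(x, H) = (11 + H)/(7 + x)
q(5, Z(-1)) - 1*(-167) = (11 - 1*(-1))/(7 + 5) - 1*(-167) = (11 + 1)/12 + 167 = (1/12)*12 + 167 = 1 + 167 = 168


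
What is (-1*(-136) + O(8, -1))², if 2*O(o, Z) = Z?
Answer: 73441/4 ≈ 18360.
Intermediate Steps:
O(o, Z) = Z/2
(-1*(-136) + O(8, -1))² = (-1*(-136) + (½)*(-1))² = (136 - ½)² = (271/2)² = 73441/4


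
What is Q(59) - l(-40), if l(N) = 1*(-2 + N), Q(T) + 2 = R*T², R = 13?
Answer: 45293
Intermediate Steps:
Q(T) = -2 + 13*T²
l(N) = -2 + N
Q(59) - l(-40) = (-2 + 13*59²) - (-2 - 40) = (-2 + 13*3481) - 1*(-42) = (-2 + 45253) + 42 = 45251 + 42 = 45293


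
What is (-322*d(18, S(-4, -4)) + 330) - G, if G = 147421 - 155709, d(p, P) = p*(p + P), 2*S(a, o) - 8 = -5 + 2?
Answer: -110200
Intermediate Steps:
S(a, o) = 5/2 (S(a, o) = 4 + (-5 + 2)/2 = 4 + (1/2)*(-3) = 4 - 3/2 = 5/2)
d(p, P) = p*(P + p)
G = -8288
(-322*d(18, S(-4, -4)) + 330) - G = (-5796*(5/2 + 18) + 330) - 1*(-8288) = (-5796*41/2 + 330) + 8288 = (-322*369 + 330) + 8288 = (-118818 + 330) + 8288 = -118488 + 8288 = -110200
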